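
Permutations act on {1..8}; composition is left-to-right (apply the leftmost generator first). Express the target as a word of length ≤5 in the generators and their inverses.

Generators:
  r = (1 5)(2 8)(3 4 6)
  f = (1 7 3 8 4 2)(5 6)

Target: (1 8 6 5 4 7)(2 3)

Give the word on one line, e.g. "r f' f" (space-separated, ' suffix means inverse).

f r' r' f f

  after f: (1 7 3 8 4 2)(5 6)
  after r': (1 7 6)(2 5 4 8 3)
  after r': (1 7 4 2)(3 8 6 5)
  after f: (1 3 4)(2 7)(5 8)
  after f: (1 8 6 5 4 7)(2 3)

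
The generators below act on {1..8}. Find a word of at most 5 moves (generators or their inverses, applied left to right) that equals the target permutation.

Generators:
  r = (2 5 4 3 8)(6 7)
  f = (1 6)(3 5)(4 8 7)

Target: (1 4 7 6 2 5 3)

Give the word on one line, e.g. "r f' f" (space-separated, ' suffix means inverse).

  after r': (2 8 3 4 5)(6 7)
  after f': (1 6 8 5 2 4 3 7)
  after r: (1 7)(2 3 6)(4 8)
  after f: (1 4 7 6 2 5 3)

r' f' r f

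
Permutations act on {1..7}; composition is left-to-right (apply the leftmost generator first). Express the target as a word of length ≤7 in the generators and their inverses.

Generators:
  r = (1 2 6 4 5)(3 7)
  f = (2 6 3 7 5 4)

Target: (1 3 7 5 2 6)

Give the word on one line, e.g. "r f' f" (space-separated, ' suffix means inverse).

  after r': (1 5 4 6 2)(3 7)
  after f': (1 7 6 4 2)
  after r': (1 3 7 2 5 4)
  after r': (1 7)(2 4 5 6)
  after r': (1 3 7 5 2 6)

r' f' r' r' r'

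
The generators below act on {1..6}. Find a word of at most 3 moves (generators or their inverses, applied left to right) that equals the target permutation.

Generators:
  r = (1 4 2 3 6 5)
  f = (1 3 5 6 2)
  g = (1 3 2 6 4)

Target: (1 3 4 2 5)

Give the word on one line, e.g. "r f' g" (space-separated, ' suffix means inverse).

  after r: (1 4 2 3 6 5)
  after g': (1 6 5 4 3 2)
  after r': (1 3 4 2 5)

r g' r'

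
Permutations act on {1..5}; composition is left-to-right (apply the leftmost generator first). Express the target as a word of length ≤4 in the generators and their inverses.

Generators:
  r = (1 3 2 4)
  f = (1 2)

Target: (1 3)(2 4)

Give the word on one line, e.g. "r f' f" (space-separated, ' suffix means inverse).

  after r: (1 3 2 4)
  after f: (1 3)(2 4)

r f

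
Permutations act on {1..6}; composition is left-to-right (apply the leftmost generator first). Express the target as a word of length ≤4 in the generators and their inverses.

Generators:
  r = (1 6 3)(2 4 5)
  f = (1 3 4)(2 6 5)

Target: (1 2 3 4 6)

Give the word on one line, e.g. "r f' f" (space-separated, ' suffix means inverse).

  after r: (1 6 3)(2 4 5)
  after f': (1 2 3 4 6)

r f'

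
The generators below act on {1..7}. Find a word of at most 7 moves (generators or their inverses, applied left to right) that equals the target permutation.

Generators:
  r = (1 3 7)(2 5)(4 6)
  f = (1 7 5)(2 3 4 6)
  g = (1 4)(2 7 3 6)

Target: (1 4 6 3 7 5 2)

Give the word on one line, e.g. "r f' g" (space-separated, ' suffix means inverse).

  after r: (1 3 7)(2 5)(4 6)
  after r: (1 7 3)
  after g: (1 3 4)(2 7 6)
  after g: (1 6 7 2 3)
  after r': (1 4 6 3 7 5 2)

r r g g r'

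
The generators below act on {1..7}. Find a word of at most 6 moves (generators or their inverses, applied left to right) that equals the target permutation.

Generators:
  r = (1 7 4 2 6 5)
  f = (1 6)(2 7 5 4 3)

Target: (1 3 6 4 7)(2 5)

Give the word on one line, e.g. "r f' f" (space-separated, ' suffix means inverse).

  after r: (1 7 4 2 6 5)
  after f: (1 5 6 4 7 3 2)
  after f: (1 4 5)(2 6 3 7)
  after f: (1 3 5 6 2)
  after r': (1 3 6 4 7)(2 5)

r f f f r'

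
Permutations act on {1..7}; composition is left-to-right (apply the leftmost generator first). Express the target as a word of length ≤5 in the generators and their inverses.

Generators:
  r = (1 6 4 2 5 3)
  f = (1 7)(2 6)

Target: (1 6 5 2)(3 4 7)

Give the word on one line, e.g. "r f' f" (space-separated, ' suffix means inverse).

f r' r' f' r

  after f: (1 7)(2 6)
  after r': (1 7 3 5 2)(4 6)
  after r': (1 7 5 4)(2 3)
  after f': (2 3 6)(4 7 5)
  after r: (1 6 5 2)(3 4 7)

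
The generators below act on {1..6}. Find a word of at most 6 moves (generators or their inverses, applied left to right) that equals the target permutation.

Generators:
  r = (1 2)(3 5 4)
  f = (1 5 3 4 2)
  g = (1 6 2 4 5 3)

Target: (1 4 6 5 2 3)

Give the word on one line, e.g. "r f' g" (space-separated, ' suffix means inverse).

r r g g g

  after r: (1 2)(3 5 4)
  after r: (3 4 5)
  after g: (1 6 2 4 3 5)
  after g: (1 2 5 6 4)
  after g: (1 4 6 5 2 3)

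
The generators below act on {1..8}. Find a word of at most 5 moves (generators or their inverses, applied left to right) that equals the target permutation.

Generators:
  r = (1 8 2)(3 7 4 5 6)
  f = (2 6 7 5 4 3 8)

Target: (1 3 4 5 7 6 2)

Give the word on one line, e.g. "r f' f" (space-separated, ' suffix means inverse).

  after f: (2 6 7 5 4 3 8)
  after r: (1 8)(2 3)(4 7 6)
  after f: (1 2 8)(3 6)(4 5)
  after f: (1 6 8)(3 7 5)
  after r: (1 3 4 5 7 6 2)

f r f f r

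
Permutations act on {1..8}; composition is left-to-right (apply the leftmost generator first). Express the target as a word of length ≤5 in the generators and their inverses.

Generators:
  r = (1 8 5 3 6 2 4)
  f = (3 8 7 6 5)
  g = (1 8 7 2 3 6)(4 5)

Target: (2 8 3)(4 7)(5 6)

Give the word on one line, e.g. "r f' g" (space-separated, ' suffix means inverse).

r f' r g

  after r: (1 8 5 3 6 2 4)
  after f': (1 3 7 8 6 2 4)
  after r: (1 6 4 8 2)(3 7 5)
  after g: (2 8 3)(4 7)(5 6)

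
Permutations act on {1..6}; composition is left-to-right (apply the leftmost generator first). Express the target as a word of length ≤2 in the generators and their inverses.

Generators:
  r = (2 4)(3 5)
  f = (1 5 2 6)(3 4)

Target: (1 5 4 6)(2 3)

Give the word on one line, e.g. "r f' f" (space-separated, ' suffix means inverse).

r' f

  after r': (2 4)(3 5)
  after f: (1 5 4 6)(2 3)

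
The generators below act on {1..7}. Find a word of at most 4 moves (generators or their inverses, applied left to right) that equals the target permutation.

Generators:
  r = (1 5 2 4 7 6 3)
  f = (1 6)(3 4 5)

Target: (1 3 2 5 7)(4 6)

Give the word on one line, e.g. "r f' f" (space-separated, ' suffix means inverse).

  after f: (1 6)(3 4 5)
  after f: (3 5 4)
  after r: (1 5 7 6 3 2 4)
  after f: (1 3 2 5 7)(4 6)

f f r f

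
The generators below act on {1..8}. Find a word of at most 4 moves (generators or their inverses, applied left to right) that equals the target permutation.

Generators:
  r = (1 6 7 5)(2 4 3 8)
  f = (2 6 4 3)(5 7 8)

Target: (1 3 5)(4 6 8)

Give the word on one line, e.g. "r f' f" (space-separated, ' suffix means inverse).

  after r: (1 6 7 5)(2 4 3 8)
  after f': (1 2 6 5)(3 7 8)
  after f': (1 3 5)(4 6 8)

r f' f'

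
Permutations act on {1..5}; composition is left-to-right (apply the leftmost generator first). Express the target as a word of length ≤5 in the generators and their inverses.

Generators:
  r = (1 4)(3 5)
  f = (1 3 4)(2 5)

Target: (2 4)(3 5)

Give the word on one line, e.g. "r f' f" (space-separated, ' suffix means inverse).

f' r f' r'

  after f': (1 4 3)(2 5)
  after r: (2 3 4 5)
  after f': (1 4 2)
  after r': (2 4)(3 5)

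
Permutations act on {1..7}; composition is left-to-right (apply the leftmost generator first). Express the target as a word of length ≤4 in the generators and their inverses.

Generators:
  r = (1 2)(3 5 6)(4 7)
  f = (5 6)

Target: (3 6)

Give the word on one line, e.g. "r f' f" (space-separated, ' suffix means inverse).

f r r

  after f: (5 6)
  after r: (1 2)(3 5)(4 7)
  after r: (3 6)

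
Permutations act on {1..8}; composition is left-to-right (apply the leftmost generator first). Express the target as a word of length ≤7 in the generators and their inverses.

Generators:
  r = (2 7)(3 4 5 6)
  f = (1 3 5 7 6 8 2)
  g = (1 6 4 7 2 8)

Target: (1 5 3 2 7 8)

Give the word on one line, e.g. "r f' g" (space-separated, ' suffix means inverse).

  after r': (2 7)(3 6 5 4)
  after r': (3 5)(4 6)
  after r': (2 7)(3 4 5 6)
  after g: (1 6 3 7 8)(4 5)
  after r': (1 5 3 2 7 8)

r' r' r' g r'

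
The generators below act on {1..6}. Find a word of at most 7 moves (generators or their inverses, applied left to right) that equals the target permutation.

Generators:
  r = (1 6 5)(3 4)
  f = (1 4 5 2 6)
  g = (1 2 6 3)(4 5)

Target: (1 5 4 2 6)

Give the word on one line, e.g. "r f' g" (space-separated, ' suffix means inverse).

  after f': (1 6 2 5 4)
  after g': (1 2 4 3 6)
  after f': (1 5 4 3 2)
  after g': (1 4 6 2 3)
  after g': (1 5 4 2 6)

f' g' f' g' g'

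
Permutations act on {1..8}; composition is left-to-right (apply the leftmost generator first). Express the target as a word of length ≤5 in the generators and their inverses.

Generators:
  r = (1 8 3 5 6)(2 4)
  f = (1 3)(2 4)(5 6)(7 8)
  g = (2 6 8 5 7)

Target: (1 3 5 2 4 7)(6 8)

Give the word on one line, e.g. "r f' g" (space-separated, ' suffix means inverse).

  after r': (1 6 5 3 8)(2 4)
  after f': (1 5)(3 7 8)
  after r': (1 3 7)(2 4)(5 6)
  after g': (1 3 5 2 4 7)(6 8)

r' f' r' g'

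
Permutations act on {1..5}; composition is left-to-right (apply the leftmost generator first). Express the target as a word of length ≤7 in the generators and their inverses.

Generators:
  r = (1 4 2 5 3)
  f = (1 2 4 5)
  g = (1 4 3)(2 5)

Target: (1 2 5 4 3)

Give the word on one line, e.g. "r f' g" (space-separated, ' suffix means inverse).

g f' r' f g'

  after g: (1 4 3)(2 5)
  after f': (1 2 4 3 5)
  after r': (1 4 5 3 2)
  after f: (1 5 3 4)
  after g': (1 2 5 4 3)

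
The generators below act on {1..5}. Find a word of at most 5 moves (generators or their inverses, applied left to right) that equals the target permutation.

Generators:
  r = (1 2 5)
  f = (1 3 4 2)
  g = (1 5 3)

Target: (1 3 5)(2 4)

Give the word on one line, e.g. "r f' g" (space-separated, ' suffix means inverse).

f' r g r

  after f': (1 2 4 3)
  after r: (1 5)(2 4 3)
  after g: (1 3 2 4)
  after r: (1 3 5)(2 4)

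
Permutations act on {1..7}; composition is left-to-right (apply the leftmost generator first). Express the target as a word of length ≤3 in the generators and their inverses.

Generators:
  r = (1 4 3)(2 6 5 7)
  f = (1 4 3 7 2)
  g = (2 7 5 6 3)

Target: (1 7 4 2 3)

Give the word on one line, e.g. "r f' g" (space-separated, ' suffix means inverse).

f' f'

  after f': (1 2 7 3 4)
  after f': (1 7 4 2 3)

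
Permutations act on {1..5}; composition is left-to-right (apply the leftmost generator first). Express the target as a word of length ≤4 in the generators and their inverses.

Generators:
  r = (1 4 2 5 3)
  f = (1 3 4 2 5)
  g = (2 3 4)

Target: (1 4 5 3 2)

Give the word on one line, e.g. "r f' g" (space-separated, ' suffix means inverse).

g' g' r

  after g': (2 4 3)
  after g': (2 3 4)
  after r: (1 4 5 3 2)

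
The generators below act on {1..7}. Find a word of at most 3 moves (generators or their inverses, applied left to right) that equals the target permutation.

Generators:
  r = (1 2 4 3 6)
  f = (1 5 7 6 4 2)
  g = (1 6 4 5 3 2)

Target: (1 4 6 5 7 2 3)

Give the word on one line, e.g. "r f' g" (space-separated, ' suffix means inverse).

  after f: (1 5 7 6 4 2)
  after g: (1 3 2 6 5 7 4)
  after r': (1 4 6 5 7 2 3)

f g r'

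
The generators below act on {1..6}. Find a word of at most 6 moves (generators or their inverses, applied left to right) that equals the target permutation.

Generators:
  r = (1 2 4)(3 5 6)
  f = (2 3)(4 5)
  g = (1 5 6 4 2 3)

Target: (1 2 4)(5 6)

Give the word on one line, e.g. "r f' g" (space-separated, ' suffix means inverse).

f r f' g r

  after f: (2 3)(4 5)
  after r: (1 2 5)(3 4 6)
  after f': (1 3 5)(2 4 6)
  after g: (3 6)
  after r: (1 2 4)(5 6)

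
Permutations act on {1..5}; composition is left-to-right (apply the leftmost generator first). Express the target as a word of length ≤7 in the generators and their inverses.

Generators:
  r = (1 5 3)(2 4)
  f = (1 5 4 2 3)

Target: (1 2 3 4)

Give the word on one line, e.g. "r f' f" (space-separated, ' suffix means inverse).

r f r f' r

  after r: (1 5 3)(2 4)
  after f: (1 4 3 5)
  after r: (1 2 4)
  after f': (1 4 3 2 5)
  after r: (1 2 3 4)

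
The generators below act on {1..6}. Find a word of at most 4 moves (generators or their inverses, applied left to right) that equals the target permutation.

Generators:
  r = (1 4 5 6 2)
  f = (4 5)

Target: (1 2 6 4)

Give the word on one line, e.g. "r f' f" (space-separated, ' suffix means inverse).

r' f'

  after r': (1 2 6 5 4)
  after f': (1 2 6 4)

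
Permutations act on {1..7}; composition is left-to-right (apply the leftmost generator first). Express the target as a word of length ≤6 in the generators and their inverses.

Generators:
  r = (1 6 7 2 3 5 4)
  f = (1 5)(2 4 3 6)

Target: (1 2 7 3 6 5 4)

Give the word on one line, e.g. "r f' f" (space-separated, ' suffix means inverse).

r' f f f

  after r': (1 4 5 3 2 7 6)
  after f: (1 3 4)(2 7)(5 6)
  after f: (1 6)(2 7 4 5)
  after f: (1 2 7 3 6 5 4)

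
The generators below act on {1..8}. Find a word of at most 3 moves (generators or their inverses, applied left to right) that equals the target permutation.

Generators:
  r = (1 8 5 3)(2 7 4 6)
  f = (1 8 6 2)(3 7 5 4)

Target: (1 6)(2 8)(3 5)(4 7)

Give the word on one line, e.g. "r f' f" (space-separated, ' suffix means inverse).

  after f': (1 2 6 8)(3 4 5 7)
  after f': (1 6)(2 8)(3 5)(4 7)

f' f'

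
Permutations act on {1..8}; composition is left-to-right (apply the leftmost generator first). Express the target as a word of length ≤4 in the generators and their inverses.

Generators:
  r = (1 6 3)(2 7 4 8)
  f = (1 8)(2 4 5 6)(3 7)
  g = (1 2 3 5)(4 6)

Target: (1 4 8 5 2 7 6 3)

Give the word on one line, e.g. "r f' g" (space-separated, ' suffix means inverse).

  after r: (1 6 3)(2 7 4 8)
  after f: (1 2 3 8 4)(5 6 7)
  after f: (1 4 8 5 2 7 6 3)

r f f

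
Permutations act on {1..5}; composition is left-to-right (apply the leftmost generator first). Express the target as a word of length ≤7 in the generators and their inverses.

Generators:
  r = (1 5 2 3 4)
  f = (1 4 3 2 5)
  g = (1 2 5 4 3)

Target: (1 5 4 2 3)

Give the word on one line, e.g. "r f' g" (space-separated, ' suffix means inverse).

r r g r g

  after r: (1 5 2 3 4)
  after r: (1 2 4 5 3)
  after g: (1 5)(2 3)
  after r: (1 2 4)
  after g: (1 5 4 2 3)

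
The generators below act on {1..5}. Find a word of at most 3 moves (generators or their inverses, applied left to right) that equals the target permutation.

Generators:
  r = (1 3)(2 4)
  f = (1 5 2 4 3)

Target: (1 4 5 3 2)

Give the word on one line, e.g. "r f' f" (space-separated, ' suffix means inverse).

  after f': (1 3 4 2 5)
  after f': (1 4 5 3 2)

f' f'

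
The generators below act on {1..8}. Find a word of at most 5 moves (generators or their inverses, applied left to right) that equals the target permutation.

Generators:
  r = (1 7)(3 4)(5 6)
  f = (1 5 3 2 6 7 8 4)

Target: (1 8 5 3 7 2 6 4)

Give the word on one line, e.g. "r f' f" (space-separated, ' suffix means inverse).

  after f': (1 4 8 7 6 2 3 5)
  after f': (1 8 6 3)(2 5 4 7)
  after r': (1 8 5 3 7 2 6 4)

f' f' r'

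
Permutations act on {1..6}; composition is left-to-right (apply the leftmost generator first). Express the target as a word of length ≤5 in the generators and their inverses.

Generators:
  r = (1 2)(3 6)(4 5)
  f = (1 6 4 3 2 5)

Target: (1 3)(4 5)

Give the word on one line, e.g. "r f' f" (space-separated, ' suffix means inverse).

f' r f' r

  after f': (1 5 2 3 4 6)
  after r: (1 4 3 5)(2 6)
  after f': (1 6 3 2)
  after r: (1 3)(4 5)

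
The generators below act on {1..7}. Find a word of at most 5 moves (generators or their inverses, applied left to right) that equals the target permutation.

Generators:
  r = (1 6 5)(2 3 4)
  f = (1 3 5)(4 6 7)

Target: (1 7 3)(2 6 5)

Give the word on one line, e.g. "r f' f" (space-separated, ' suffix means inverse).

  after r': (1 5 6)(2 4 3)
  after r': (1 6 5)(2 3 4)
  after f: (1 7 4 2 5 3 6)
  after r': (1 7 3)(2 6 5)

r' r' f r'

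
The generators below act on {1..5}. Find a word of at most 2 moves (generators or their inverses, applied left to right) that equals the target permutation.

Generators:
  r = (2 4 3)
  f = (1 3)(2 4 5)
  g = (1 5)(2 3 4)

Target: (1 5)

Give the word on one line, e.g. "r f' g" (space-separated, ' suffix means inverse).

  after r': (2 3 4)
  after g': (1 5)

r' g'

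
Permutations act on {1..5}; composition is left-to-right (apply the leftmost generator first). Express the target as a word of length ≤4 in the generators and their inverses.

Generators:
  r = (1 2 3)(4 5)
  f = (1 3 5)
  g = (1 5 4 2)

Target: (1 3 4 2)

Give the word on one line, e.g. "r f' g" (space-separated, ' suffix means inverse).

  after g: (1 5 4 2)
  after r': (1 4)(2 3)
  after g': (1 5)(2 3 4)
  after f': (1 3 4 2)

g r' g' f'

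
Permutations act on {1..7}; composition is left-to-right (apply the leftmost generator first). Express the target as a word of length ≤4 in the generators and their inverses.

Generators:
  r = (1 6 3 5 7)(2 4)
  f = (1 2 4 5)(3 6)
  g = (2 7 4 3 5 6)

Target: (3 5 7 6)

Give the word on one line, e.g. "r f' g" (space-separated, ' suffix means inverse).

r g' f g'

  after r: (1 6 3 5 7)(2 4)
  after g': (1 5 2 7)(4 6)
  after f: (2 7)(3 6 5 4)
  after g': (3 5 7 6)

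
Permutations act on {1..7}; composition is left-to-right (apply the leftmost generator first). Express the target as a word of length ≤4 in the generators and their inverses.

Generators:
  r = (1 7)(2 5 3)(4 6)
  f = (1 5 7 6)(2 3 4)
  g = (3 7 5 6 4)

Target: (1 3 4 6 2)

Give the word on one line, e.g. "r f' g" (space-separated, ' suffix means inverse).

  after r': (1 7)(2 3 5)(4 6)
  after g: (1 5 2 7)(3 6)
  after r: (1 3 4 6 2)

r' g r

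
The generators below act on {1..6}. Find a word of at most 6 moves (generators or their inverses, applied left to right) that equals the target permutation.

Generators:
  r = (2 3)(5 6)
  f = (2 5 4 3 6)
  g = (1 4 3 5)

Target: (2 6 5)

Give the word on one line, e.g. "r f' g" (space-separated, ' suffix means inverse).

  after f': (2 6 3 4 5)
  after f': (2 3 5 6 4)
  after r: (3 6 4)
  after f': (2 6 5)

f' f' r f'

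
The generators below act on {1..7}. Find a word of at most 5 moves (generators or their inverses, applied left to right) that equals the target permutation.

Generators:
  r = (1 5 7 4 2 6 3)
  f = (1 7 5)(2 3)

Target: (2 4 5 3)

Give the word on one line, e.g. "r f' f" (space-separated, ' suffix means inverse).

f' r f r f'

  after f': (1 5 7)(2 3)
  after r: (1 7 5 4 2)(3 6)
  after f: (1 5 4 3 6 2 7)
  after r: (1 7 5 2 4)
  after f': (2 4 5 3)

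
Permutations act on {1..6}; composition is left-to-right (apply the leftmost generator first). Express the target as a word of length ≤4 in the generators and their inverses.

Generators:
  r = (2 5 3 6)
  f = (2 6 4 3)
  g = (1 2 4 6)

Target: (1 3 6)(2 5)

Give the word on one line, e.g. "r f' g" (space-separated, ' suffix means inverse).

g f r'

  after g: (1 2 4 6)
  after f: (1 6)(2 3)
  after r': (1 3 6)(2 5)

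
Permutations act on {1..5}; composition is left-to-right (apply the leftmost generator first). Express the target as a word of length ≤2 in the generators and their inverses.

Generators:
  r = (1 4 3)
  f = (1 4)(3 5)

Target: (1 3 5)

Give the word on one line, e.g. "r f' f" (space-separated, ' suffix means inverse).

  after f': (1 4)(3 5)
  after r: (1 3 5)

f' r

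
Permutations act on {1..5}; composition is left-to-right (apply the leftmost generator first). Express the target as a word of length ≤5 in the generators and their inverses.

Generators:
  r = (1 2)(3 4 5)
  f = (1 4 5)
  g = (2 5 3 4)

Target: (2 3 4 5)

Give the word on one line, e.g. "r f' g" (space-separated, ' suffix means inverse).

  after g: (2 5 3 4)
  after r': (1 2 4)
  after g': (1 4)(2 3 5)
  after f': (2 3 4 5)

g r' g' f'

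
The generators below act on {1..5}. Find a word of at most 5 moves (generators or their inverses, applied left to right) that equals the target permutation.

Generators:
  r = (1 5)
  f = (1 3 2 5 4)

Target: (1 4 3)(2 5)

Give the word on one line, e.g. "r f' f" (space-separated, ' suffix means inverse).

f r f' f'

  after f: (1 3 2 5 4)
  after r: (1 3 2)(4 5)
  after f': (2 4)
  after f': (1 4 3)(2 5)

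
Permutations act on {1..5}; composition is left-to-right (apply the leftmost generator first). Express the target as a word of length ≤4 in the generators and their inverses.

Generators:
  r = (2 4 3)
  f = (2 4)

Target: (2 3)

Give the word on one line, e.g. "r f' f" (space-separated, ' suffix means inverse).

f' r f f

  after f': (2 4)
  after r: (2 3)
  after f: (2 3 4)
  after f: (2 3)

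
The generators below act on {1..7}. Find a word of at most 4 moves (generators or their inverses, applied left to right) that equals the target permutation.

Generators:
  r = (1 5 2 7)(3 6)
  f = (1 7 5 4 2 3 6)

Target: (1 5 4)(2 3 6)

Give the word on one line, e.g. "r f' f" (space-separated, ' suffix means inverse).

  after f: (1 7 5 4 2 3 6)
  after r: (2 6 5 4 7)
  after r: (1 5 4)(2 3 6)

f r r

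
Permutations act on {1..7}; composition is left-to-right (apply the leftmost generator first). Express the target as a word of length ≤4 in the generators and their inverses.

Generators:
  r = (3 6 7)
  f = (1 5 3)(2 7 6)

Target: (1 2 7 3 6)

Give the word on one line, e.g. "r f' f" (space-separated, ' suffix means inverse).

  after f': (1 3 5)(2 6 7)
  after r: (1 6 3 5)(2 7)
  after f: (1 2 6)
  after r: (1 2 7 3 6)

f' r f r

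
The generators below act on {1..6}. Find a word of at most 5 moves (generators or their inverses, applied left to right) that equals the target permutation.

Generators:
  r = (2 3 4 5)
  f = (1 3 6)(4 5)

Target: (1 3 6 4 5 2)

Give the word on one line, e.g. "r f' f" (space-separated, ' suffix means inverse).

f f r f f

  after f: (1 3 6)(4 5)
  after f: (1 6 3)
  after r: (1 6 4 5 2 3)
  after f: (2 6 5)
  after f: (1 3 6 4 5 2)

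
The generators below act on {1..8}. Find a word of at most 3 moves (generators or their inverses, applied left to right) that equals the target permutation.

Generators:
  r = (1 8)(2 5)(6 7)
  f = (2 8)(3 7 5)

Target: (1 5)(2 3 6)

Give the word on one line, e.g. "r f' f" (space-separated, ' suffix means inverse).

r' f r

  after r': (1 8)(2 5)(6 7)
  after f: (1 2 3 7 6 5 8)
  after r: (1 5)(2 3 6)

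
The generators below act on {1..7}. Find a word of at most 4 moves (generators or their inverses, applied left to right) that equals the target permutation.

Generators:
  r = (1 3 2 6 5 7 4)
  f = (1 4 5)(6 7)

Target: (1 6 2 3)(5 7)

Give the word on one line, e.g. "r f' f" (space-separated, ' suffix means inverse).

f f r'

  after f: (1 4 5)(6 7)
  after f: (1 5 4)
  after r': (1 6 2 3)(5 7)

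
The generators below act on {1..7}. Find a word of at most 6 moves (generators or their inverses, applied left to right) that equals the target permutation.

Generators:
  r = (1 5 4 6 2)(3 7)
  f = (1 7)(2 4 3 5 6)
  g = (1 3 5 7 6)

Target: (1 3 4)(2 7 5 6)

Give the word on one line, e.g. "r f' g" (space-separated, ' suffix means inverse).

r g f' r g'

  after r: (1 5 4 6 2)(3 7)
  after g: (1 7 5 4)(2 3 6)
  after f': (2 4 7 3 5)
  after r: (1 5)(2 6)(3 4)
  after g': (1 3 4)(2 7 5 6)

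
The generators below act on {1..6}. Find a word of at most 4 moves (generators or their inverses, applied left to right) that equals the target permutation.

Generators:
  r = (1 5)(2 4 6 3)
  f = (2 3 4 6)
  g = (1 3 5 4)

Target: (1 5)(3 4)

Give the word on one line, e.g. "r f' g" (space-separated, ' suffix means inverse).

g g

  after g: (1 3 5 4)
  after g: (1 5)(3 4)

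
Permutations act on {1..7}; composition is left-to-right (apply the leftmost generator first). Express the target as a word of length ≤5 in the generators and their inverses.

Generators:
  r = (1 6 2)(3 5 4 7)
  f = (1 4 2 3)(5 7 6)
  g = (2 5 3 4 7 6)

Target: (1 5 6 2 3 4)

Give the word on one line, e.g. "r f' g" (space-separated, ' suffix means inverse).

r' g' g' r r

  after r': (1 2 6)(3 7 4 5)
  after g': (1 6)(2 7 3 4)
  after g': (1 7 5 2 4 6)
  after r: (1 3 5)(2 7 4)
  after r: (1 5 6 2 3 4)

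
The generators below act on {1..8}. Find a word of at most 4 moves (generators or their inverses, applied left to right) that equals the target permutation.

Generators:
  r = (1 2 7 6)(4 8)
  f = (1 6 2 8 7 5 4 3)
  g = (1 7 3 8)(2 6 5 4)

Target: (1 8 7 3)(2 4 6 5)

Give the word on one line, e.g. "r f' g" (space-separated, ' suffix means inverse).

r' r' g' g'

  after r': (1 6 7 2)(4 8)
  after r': (1 7)(2 6)
  after g': (3 7 8)(4 5 6)
  after g': (1 8 7 3)(2 4 6 5)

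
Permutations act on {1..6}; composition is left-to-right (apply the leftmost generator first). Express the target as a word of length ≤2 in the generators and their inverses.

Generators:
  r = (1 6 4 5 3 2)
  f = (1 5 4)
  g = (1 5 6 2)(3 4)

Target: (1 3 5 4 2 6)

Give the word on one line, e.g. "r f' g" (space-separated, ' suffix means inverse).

g r

  after g: (1 5 6 2)(3 4)
  after r: (1 3 5 4 2 6)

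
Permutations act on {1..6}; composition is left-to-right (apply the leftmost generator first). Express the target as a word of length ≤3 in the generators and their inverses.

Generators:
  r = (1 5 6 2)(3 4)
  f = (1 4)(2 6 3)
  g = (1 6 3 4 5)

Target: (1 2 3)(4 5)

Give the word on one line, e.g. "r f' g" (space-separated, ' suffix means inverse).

g f'

  after g: (1 6 3 4 5)
  after f': (1 2 3)(4 5)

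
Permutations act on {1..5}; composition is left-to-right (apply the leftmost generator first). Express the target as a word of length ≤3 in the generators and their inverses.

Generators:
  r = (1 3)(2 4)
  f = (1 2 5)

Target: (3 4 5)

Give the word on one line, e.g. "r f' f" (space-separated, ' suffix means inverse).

  after r: (1 3)(2 4)
  after f: (1 3 2 4 5)
  after r: (3 4 5)

r f r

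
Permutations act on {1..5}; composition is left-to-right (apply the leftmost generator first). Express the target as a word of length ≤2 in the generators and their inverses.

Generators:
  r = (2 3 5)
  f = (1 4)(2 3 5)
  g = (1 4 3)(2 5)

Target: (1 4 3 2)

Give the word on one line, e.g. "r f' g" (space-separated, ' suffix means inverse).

  after r: (2 3 5)
  after g: (1 4 3 2)

r g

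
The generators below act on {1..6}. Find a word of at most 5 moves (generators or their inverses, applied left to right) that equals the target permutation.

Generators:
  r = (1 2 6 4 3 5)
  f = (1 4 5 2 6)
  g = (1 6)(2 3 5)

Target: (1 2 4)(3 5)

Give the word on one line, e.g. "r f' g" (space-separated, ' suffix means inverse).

r f' r r

  after r: (1 2 6 4 3 5)
  after f': (1 5 6)(3 4)
  after r: (2 6)(4 5)
  after r: (1 2 4)(3 5)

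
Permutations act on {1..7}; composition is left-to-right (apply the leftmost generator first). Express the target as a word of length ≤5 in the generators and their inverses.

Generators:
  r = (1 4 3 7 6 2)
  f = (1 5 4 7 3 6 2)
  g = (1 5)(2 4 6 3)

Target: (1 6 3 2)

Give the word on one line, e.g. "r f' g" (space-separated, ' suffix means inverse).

  after r: (1 4 3 7 6 2)
  after g: (1 6 4 2 5)(3 7)
  after f: (1 2 4)(6 7)
  after g': (1 3 6 7 4 5)
  after f: (1 6 3 2)

r g f g' f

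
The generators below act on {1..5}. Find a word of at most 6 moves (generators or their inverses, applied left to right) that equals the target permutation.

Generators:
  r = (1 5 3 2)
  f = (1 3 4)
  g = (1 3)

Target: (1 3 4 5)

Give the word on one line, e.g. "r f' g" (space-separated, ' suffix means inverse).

  after r: (1 5 3 2)
  after f: (1 5 4)(2 3)
  after r: (1 3)(4 5)
  after g: (4 5)
  after f: (1 3 4 5)

r f r g f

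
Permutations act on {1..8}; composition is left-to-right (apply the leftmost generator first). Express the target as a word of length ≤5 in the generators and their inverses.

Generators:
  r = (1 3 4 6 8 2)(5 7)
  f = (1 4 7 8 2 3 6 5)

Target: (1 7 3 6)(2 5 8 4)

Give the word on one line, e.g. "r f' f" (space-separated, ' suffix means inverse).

r f f r'

  after r: (1 3 4 6 8 2)(5 7)
  after f: (1 6 2 4 5 8 3 7)
  after f: (1 5 2 7 4)(3 8 6)
  after r': (1 7 3 6)(2 5 8 4)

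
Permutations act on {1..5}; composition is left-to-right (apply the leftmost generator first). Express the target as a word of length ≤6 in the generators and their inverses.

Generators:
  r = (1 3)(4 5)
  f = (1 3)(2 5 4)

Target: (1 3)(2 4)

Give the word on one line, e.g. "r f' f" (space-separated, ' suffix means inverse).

  after r: (1 3)(4 5)
  after f: (2 5)
  after r': (1 3)(2 4 5)
  after r': (2 5)
  after f: (1 3)(2 4)

r f r' r' f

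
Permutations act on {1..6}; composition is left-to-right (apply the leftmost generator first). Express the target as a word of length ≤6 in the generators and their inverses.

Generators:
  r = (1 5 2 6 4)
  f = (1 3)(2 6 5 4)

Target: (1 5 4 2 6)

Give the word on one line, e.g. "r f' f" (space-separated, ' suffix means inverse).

r r f' f'

  after r: (1 5 2 6 4)
  after r: (1 2 4 5 6)
  after f': (1 4 6 3)(2 5)
  after f': (1 5 4 2 6)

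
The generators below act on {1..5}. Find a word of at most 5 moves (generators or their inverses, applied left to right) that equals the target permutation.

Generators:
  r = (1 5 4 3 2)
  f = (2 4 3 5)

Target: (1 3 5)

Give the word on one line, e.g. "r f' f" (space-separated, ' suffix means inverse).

r' f f

  after r': (1 2 3 4 5)
  after f: (1 4 2 5)
  after f: (1 3 5)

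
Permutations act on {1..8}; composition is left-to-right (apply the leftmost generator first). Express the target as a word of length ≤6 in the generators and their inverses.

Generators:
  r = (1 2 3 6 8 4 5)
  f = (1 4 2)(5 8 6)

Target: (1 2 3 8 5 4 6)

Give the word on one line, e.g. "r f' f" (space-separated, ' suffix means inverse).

  after f': (1 2 4)(5 6 8)
  after r': (2 8 4 5 3)
  after r': (1 5 2 6 3)
  after r': (1 4 8 6 2 3 5)
  after f: (1 2 3 8 5 4 6)

f' r' r' r' f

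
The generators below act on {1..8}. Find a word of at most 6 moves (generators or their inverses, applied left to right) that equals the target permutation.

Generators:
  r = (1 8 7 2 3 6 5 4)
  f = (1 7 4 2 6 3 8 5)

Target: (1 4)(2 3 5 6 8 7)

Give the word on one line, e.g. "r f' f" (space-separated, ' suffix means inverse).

r' f' r f'

  after r': (1 4 5 6 3 2 7 8)
  after f': (1 7 3 4 8 5 2)
  after r: (1 2 8 4 7 6 5 3)
  after f': (1 4)(2 3 5 6 8 7)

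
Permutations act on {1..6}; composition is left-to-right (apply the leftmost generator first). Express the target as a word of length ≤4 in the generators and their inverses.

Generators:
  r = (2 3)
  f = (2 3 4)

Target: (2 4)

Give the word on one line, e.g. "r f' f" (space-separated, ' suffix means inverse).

  after r': (2 3)
  after f: (2 4)

r' f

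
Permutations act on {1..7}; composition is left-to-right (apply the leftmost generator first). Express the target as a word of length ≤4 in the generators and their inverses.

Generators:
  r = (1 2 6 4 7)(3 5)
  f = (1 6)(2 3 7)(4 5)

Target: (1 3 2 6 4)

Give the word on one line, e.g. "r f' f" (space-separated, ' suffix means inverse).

  after f: (1 6)(2 3 7)(4 5)
  after r: (1 4 3)(2 5 7 6)
  after f': (1 5 3 6 7)(2 4)
  after r': (1 3 2 6 4)

f r f' r'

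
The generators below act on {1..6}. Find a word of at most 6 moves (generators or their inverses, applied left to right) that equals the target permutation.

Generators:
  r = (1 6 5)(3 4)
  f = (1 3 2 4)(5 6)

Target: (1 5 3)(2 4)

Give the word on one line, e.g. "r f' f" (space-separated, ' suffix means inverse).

r f' f' f'

  after r: (1 6 5)(3 4)
  after f': (1 5 4)(2 3)
  after f': (1 6 5 2)
  after f': (1 5 3)(2 4)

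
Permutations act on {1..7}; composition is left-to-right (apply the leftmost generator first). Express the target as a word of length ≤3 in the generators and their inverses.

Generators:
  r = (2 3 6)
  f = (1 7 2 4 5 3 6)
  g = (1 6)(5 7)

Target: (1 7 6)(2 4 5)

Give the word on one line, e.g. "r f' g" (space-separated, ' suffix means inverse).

f r r

  after f: (1 7 2 4 5 3 6)
  after r: (1 7 3 2 4 5 6)
  after r: (1 7 6)(2 4 5)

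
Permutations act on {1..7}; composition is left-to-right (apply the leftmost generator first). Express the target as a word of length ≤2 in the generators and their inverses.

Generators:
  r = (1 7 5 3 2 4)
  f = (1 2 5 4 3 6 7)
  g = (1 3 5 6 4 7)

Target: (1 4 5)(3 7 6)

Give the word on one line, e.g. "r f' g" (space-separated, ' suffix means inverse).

g' g'

  after g': (1 7 4 6 5 3)
  after g': (1 4 5)(3 7 6)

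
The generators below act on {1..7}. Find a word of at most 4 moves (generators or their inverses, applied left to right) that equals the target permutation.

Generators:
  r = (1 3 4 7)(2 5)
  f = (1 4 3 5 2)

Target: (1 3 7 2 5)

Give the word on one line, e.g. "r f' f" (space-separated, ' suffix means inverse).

f' r f'

  after f': (1 2 5 3 4)
  after r: (1 5 4 3 7)
  after f': (1 3 7 2 5)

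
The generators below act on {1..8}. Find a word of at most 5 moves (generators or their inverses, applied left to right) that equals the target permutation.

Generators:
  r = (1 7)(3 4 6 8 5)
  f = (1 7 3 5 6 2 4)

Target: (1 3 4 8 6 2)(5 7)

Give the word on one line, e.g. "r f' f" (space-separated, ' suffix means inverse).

r r f f

  after r: (1 7)(3 4 6 8 5)
  after r: (3 6 5 4 8)
  after f: (1 7 3 2 4 8 5)
  after f: (1 3 4 8 6 2)(5 7)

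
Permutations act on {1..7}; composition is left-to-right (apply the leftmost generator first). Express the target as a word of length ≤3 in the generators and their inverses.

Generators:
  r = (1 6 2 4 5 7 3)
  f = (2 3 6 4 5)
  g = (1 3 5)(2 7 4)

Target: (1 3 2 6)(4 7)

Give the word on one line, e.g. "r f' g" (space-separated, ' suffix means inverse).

  after f: (2 3 6 4 5)
  after f: (2 6 5 3 4)
  after g: (1 3 2 6)(4 7)

f f g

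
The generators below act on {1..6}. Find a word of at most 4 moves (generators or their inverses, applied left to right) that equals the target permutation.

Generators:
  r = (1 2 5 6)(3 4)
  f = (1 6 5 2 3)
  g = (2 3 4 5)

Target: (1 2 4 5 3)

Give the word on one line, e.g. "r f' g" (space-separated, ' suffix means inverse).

  after f': (1 3 2 5 6)
  after r': (1 4 3)
  after g': (1 3)(2 5 4)
  after g': (1 2 4 5 3)

f' r' g' g'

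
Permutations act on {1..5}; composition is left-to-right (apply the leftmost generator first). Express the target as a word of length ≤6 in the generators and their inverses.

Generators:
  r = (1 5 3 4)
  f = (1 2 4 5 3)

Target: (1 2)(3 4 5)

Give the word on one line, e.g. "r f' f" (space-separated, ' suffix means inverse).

f f r f

  after f: (1 2 4 5 3)
  after f: (1 4 3 2 5)
  after r: (2 3)
  after f: (1 2)(3 4 5)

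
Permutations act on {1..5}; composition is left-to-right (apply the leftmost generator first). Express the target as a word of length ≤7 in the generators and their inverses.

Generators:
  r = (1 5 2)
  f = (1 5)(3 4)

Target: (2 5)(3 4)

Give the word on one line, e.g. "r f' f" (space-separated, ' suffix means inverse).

  after r': (1 2 5)
  after r': (1 5 2)
  after f': (2 5)(3 4)
  after f': (1 5 2)
  after f': (2 5)(3 4)

r' r' f' f' f'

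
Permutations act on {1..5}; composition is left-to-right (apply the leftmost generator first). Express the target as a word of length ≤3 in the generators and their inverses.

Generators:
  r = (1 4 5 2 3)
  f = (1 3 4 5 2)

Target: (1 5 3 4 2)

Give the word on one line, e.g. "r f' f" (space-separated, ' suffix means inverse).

  after r: (1 4 5 2 3)
  after r: (1 5 3 4 2)

r r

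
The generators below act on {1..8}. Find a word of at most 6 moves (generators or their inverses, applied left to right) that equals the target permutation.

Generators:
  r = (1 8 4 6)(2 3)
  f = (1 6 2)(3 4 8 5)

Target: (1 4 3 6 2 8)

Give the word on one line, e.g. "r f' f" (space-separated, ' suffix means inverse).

  after f: (1 6 2)(3 4 8 5)
  after f: (1 2 6)(3 8)(4 5)
  after r': (1 3)(2 4 5 8)
  after f: (1 4 3 6 2 8)

f f r' f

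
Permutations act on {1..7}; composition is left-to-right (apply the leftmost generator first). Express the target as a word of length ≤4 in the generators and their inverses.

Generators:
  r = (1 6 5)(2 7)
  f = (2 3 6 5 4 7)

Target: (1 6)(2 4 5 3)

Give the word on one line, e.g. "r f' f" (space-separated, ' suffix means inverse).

r' f'

  after r': (1 5 6)(2 7)
  after f': (1 6)(2 4 5 3)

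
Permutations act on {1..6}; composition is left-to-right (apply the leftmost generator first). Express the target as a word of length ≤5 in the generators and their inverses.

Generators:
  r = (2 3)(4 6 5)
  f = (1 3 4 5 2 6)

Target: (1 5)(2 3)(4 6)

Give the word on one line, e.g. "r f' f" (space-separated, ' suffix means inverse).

  after f': (1 6 2 5 4 3)
  after f': (1 2 4)(3 6 5)
  after f': (1 5)(2 3)(4 6)

f' f' f'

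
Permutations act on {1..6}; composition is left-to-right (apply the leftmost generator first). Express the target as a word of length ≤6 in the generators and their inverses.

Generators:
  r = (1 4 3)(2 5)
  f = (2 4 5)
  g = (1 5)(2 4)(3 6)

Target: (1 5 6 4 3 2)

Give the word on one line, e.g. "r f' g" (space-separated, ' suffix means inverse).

f f r g r'

  after f: (2 4 5)
  after f: (2 5 4)
  after r: (1 4 5 3)
  after g: (1 2 4)(3 5 6)
  after r': (1 5 6 4 3 2)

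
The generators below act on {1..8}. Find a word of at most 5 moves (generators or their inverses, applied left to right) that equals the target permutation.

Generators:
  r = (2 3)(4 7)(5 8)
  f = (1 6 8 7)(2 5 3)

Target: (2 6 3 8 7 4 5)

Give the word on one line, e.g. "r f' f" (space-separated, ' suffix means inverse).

  after f: (1 6 8 7)(2 5 3)
  after r': (1 6 5 2 8 4 7)
  after f': (2 6)(3 5)(4 8)
  after r': (2 6 3 8 7 4 5)

f r' f' r'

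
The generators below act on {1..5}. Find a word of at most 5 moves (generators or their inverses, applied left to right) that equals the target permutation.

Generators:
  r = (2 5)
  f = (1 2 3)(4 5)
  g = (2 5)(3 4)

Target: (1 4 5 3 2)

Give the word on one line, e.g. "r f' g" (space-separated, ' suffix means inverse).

f' g' r'

  after f': (1 3 2)(4 5)
  after g': (1 4 2)(3 5)
  after r': (1 4 5 3 2)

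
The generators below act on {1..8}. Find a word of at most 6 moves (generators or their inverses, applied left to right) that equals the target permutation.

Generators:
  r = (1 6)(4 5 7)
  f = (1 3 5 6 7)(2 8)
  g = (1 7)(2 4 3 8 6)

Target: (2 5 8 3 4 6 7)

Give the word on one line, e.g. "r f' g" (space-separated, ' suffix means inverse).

  after g: (1 7)(2 4 3 8 6)
  after f: (2 4 5 6 8 7 3)
  after g: (1 7 8)(2 3 4 5)
  after f: (2 5 8 3 4 6 7)

g f g f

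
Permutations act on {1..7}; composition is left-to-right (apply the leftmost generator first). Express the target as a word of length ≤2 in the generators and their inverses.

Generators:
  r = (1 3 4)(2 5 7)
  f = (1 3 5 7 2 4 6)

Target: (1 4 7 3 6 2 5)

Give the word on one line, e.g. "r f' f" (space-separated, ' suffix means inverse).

  after f': (1 6 4 2 7 5 3)
  after f': (1 4 7 3 6 2 5)

f' f'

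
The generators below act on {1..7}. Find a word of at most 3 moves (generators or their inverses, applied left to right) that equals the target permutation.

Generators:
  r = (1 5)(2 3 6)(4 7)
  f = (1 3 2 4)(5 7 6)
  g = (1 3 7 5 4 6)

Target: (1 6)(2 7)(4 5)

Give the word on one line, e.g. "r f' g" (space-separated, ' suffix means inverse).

  after f: (1 3 2 4)(5 7 6)
  after r: (1 6)(2 7)(4 5)

f r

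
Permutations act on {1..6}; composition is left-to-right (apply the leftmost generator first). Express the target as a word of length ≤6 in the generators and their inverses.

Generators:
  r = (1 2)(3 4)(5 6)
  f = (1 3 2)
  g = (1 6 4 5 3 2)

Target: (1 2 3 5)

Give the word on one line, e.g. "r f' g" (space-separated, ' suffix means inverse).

  after f: (1 3 2)
  after g: (1 2 6 4 5 3)
  after g: (2 4 3 6 5)
  after r': (1 2 3 5)

f g g r'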